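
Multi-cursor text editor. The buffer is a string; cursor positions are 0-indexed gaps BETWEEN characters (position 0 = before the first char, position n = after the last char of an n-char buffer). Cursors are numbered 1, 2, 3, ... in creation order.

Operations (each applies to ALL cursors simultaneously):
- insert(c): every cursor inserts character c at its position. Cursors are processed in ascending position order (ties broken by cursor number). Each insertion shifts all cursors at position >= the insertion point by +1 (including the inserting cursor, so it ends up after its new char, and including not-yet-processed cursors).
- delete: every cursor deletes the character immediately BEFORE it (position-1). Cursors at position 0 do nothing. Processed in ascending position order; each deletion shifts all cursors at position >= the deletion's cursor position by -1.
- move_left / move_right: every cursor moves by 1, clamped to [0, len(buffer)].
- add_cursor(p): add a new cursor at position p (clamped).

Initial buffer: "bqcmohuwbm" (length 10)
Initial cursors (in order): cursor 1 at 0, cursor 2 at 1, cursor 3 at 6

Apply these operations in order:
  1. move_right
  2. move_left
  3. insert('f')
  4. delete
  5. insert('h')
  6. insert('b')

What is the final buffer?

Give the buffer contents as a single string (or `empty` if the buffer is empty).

After op 1 (move_right): buffer="bqcmohuwbm" (len 10), cursors c1@1 c2@2 c3@7, authorship ..........
After op 2 (move_left): buffer="bqcmohuwbm" (len 10), cursors c1@0 c2@1 c3@6, authorship ..........
After op 3 (insert('f')): buffer="fbfqcmohfuwbm" (len 13), cursors c1@1 c2@3 c3@9, authorship 1.2.....3....
After op 4 (delete): buffer="bqcmohuwbm" (len 10), cursors c1@0 c2@1 c3@6, authorship ..........
After op 5 (insert('h')): buffer="hbhqcmohhuwbm" (len 13), cursors c1@1 c2@3 c3@9, authorship 1.2.....3....
After op 6 (insert('b')): buffer="hbbhbqcmohhbuwbm" (len 16), cursors c1@2 c2@5 c3@12, authorship 11.22.....33....

Answer: hbbhbqcmohhbuwbm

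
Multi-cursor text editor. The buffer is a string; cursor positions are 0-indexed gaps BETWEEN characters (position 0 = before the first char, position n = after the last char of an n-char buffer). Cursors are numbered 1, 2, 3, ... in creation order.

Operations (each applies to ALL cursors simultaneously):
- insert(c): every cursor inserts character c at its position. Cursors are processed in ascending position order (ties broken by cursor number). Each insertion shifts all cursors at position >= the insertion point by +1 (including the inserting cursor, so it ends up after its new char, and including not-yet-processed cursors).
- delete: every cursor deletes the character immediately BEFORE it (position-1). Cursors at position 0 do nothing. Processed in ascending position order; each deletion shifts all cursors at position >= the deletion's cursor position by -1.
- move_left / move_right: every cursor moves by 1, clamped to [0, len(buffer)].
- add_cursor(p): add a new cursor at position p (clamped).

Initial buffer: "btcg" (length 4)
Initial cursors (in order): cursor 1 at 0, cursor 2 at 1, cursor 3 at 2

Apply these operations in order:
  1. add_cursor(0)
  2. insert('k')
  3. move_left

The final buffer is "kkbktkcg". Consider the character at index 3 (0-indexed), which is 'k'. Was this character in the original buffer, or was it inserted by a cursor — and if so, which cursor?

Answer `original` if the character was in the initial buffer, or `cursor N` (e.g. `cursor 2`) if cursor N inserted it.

Answer: cursor 2

Derivation:
After op 1 (add_cursor(0)): buffer="btcg" (len 4), cursors c1@0 c4@0 c2@1 c3@2, authorship ....
After op 2 (insert('k')): buffer="kkbktkcg" (len 8), cursors c1@2 c4@2 c2@4 c3@6, authorship 14.2.3..
After op 3 (move_left): buffer="kkbktkcg" (len 8), cursors c1@1 c4@1 c2@3 c3@5, authorship 14.2.3..
Authorship (.=original, N=cursor N): 1 4 . 2 . 3 . .
Index 3: author = 2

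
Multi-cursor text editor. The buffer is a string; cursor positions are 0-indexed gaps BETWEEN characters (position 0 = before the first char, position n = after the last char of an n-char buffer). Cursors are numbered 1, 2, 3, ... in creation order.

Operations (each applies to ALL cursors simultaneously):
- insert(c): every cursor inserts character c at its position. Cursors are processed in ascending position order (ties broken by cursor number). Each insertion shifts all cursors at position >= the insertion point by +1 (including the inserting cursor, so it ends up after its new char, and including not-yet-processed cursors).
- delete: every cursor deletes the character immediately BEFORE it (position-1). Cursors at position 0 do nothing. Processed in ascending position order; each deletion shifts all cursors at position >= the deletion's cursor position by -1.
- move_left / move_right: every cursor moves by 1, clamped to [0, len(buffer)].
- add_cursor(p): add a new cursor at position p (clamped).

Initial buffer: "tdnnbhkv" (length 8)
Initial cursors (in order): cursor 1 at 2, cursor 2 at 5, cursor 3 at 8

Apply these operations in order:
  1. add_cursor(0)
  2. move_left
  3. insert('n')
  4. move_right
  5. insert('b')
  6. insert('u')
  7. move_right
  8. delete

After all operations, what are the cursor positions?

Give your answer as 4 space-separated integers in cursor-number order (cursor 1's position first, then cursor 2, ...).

Answer: 7 12 16 4

Derivation:
After op 1 (add_cursor(0)): buffer="tdnnbhkv" (len 8), cursors c4@0 c1@2 c2@5 c3@8, authorship ........
After op 2 (move_left): buffer="tdnnbhkv" (len 8), cursors c4@0 c1@1 c2@4 c3@7, authorship ........
After op 3 (insert('n')): buffer="ntndnnnbhknv" (len 12), cursors c4@1 c1@3 c2@7 c3@11, authorship 4.1...2...3.
After op 4 (move_right): buffer="ntndnnnbhknv" (len 12), cursors c4@2 c1@4 c2@8 c3@12, authorship 4.1...2...3.
After op 5 (insert('b')): buffer="ntbndbnnnbbhknvb" (len 16), cursors c4@3 c1@6 c2@11 c3@16, authorship 4.41.1..2.2..3.3
After op 6 (insert('u')): buffer="ntbundbunnnbbuhknvbu" (len 20), cursors c4@4 c1@8 c2@14 c3@20, authorship 4.441.11..2.22..3.33
After op 7 (move_right): buffer="ntbundbunnnbbuhknvbu" (len 20), cursors c4@5 c1@9 c2@15 c3@20, authorship 4.441.11..2.22..3.33
After op 8 (delete): buffer="ntbudbunnbbuknvb" (len 16), cursors c4@4 c1@7 c2@12 c3@16, authorship 4.44.11.2.22.3.3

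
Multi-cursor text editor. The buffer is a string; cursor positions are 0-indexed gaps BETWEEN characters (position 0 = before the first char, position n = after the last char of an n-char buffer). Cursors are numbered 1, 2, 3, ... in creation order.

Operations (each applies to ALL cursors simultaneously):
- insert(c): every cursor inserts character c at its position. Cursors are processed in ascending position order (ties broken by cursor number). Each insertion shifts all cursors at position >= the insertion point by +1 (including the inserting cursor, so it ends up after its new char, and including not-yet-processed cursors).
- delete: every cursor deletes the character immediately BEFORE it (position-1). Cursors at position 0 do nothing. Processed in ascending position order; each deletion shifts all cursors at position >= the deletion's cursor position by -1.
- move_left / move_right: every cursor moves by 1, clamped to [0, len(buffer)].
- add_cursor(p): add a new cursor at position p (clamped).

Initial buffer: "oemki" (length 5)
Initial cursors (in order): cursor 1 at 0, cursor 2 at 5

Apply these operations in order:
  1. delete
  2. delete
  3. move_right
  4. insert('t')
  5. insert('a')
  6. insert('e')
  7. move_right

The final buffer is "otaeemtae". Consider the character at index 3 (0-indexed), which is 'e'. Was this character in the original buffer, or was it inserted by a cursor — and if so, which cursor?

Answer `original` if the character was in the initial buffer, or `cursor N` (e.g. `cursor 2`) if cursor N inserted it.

Answer: cursor 1

Derivation:
After op 1 (delete): buffer="oemk" (len 4), cursors c1@0 c2@4, authorship ....
After op 2 (delete): buffer="oem" (len 3), cursors c1@0 c2@3, authorship ...
After op 3 (move_right): buffer="oem" (len 3), cursors c1@1 c2@3, authorship ...
After op 4 (insert('t')): buffer="otemt" (len 5), cursors c1@2 c2@5, authorship .1..2
After op 5 (insert('a')): buffer="otaemta" (len 7), cursors c1@3 c2@7, authorship .11..22
After op 6 (insert('e')): buffer="otaeemtae" (len 9), cursors c1@4 c2@9, authorship .111..222
After op 7 (move_right): buffer="otaeemtae" (len 9), cursors c1@5 c2@9, authorship .111..222
Authorship (.=original, N=cursor N): . 1 1 1 . . 2 2 2
Index 3: author = 1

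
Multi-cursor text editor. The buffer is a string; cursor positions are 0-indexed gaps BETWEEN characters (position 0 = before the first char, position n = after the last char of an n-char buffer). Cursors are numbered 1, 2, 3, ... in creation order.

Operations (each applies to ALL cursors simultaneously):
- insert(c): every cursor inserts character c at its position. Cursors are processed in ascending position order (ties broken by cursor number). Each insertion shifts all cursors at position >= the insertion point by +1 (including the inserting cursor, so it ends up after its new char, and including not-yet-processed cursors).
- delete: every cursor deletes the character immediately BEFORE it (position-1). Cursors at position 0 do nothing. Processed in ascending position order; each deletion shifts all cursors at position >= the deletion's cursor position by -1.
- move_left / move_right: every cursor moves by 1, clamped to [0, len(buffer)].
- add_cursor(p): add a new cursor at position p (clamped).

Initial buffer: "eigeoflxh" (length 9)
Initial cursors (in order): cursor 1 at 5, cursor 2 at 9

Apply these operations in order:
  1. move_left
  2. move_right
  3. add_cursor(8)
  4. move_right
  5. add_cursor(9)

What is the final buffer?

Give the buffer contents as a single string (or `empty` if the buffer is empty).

After op 1 (move_left): buffer="eigeoflxh" (len 9), cursors c1@4 c2@8, authorship .........
After op 2 (move_right): buffer="eigeoflxh" (len 9), cursors c1@5 c2@9, authorship .........
After op 3 (add_cursor(8)): buffer="eigeoflxh" (len 9), cursors c1@5 c3@8 c2@9, authorship .........
After op 4 (move_right): buffer="eigeoflxh" (len 9), cursors c1@6 c2@9 c3@9, authorship .........
After op 5 (add_cursor(9)): buffer="eigeoflxh" (len 9), cursors c1@6 c2@9 c3@9 c4@9, authorship .........

Answer: eigeoflxh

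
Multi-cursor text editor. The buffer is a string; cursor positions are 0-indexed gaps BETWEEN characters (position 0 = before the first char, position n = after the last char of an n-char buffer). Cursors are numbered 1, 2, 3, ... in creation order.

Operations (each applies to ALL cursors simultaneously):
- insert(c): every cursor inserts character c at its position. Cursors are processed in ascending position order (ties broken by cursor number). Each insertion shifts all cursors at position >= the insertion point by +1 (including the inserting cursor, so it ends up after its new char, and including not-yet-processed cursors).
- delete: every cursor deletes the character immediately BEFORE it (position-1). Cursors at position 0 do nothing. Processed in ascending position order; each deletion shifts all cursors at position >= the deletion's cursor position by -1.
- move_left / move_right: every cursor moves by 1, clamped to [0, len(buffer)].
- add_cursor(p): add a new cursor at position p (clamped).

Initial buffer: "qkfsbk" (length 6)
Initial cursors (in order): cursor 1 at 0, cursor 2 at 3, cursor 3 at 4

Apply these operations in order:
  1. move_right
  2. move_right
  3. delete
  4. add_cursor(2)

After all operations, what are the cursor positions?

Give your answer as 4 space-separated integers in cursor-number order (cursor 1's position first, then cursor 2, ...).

After op 1 (move_right): buffer="qkfsbk" (len 6), cursors c1@1 c2@4 c3@5, authorship ......
After op 2 (move_right): buffer="qkfsbk" (len 6), cursors c1@2 c2@5 c3@6, authorship ......
After op 3 (delete): buffer="qfs" (len 3), cursors c1@1 c2@3 c3@3, authorship ...
After op 4 (add_cursor(2)): buffer="qfs" (len 3), cursors c1@1 c4@2 c2@3 c3@3, authorship ...

Answer: 1 3 3 2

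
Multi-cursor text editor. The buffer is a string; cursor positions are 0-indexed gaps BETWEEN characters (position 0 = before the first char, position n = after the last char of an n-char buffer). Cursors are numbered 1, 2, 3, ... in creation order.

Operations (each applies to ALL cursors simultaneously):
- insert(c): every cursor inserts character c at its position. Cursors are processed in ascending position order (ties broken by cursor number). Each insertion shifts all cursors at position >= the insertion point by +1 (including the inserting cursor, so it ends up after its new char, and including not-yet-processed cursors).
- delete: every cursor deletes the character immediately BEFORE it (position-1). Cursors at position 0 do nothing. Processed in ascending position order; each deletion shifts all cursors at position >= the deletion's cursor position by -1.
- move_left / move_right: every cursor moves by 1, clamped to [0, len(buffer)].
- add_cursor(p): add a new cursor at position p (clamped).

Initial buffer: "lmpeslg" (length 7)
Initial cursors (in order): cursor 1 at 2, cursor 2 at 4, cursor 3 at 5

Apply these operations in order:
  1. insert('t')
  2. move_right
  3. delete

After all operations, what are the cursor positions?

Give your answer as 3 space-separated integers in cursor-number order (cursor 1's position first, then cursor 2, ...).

After op 1 (insert('t')): buffer="lmtpetstlg" (len 10), cursors c1@3 c2@6 c3@8, authorship ..1..2.3..
After op 2 (move_right): buffer="lmtpetstlg" (len 10), cursors c1@4 c2@7 c3@9, authorship ..1..2.3..
After op 3 (delete): buffer="lmtettg" (len 7), cursors c1@3 c2@5 c3@6, authorship ..1.23.

Answer: 3 5 6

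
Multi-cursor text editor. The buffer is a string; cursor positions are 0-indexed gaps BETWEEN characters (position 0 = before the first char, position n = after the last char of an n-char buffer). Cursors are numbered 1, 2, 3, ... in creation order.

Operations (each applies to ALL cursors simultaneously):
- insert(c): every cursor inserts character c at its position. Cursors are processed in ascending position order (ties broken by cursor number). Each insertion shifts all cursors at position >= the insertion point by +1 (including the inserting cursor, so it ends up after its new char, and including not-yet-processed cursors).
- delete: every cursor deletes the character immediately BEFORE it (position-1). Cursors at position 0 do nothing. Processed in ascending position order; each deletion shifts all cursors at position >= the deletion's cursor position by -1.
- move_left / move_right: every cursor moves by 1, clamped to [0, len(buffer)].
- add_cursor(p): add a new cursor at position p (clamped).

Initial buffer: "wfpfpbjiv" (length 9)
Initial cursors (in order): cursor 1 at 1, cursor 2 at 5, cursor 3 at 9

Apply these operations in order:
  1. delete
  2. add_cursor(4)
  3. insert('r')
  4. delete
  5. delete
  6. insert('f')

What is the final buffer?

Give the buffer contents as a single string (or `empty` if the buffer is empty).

After op 1 (delete): buffer="fpfbji" (len 6), cursors c1@0 c2@3 c3@6, authorship ......
After op 2 (add_cursor(4)): buffer="fpfbji" (len 6), cursors c1@0 c2@3 c4@4 c3@6, authorship ......
After op 3 (insert('r')): buffer="rfpfrbrjir" (len 10), cursors c1@1 c2@5 c4@7 c3@10, authorship 1...2.4..3
After op 4 (delete): buffer="fpfbji" (len 6), cursors c1@0 c2@3 c4@4 c3@6, authorship ......
After op 5 (delete): buffer="fpj" (len 3), cursors c1@0 c2@2 c4@2 c3@3, authorship ...
After op 6 (insert('f')): buffer="ffpffjf" (len 7), cursors c1@1 c2@5 c4@5 c3@7, authorship 1..24.3

Answer: ffpffjf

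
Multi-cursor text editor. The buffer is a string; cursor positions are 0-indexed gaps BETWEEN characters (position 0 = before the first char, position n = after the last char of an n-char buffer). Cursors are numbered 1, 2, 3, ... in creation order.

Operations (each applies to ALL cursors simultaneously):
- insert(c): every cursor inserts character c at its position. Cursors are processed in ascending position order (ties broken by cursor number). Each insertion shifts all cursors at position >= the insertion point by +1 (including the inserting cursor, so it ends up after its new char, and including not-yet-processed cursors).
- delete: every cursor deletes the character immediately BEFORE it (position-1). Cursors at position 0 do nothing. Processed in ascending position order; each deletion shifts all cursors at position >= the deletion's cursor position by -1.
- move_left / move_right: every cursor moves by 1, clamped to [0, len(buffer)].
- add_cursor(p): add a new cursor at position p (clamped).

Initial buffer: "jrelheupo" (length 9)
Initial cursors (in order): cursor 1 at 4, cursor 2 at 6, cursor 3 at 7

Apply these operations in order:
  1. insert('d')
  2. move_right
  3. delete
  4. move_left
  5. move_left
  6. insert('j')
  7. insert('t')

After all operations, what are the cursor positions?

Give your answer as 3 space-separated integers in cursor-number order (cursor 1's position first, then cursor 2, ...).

After op 1 (insert('d')): buffer="jreldhedudpo" (len 12), cursors c1@5 c2@8 c3@10, authorship ....1..2.3..
After op 2 (move_right): buffer="jreldhedudpo" (len 12), cursors c1@6 c2@9 c3@11, authorship ....1..2.3..
After op 3 (delete): buffer="jreldeddo" (len 9), cursors c1@5 c2@7 c3@8, authorship ....1.23.
After op 4 (move_left): buffer="jreldeddo" (len 9), cursors c1@4 c2@6 c3@7, authorship ....1.23.
After op 5 (move_left): buffer="jreldeddo" (len 9), cursors c1@3 c2@5 c3@6, authorship ....1.23.
After op 6 (insert('j')): buffer="jrejldjejddo" (len 12), cursors c1@4 c2@7 c3@9, authorship ...1.12.323.
After op 7 (insert('t')): buffer="jrejtldjtejtddo" (len 15), cursors c1@5 c2@9 c3@12, authorship ...11.122.3323.

Answer: 5 9 12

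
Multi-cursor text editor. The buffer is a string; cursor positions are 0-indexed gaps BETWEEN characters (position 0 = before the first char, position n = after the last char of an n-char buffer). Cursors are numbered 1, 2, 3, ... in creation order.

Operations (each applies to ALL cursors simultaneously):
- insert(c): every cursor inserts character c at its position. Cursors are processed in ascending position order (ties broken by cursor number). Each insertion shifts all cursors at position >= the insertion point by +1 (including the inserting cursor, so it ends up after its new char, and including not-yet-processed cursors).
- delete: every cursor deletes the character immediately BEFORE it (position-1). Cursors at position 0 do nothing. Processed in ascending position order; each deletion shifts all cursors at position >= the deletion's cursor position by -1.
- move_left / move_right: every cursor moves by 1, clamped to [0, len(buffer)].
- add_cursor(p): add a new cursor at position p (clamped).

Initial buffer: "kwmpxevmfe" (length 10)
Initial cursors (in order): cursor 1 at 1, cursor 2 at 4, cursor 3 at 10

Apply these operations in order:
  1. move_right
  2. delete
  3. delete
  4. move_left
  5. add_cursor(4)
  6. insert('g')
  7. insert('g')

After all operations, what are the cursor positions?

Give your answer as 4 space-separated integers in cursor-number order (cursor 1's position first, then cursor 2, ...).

After op 1 (move_right): buffer="kwmpxevmfe" (len 10), cursors c1@2 c2@5 c3@10, authorship ..........
After op 2 (delete): buffer="kmpevmf" (len 7), cursors c1@1 c2@3 c3@7, authorship .......
After op 3 (delete): buffer="mevm" (len 4), cursors c1@0 c2@1 c3@4, authorship ....
After op 4 (move_left): buffer="mevm" (len 4), cursors c1@0 c2@0 c3@3, authorship ....
After op 5 (add_cursor(4)): buffer="mevm" (len 4), cursors c1@0 c2@0 c3@3 c4@4, authorship ....
After op 6 (insert('g')): buffer="ggmevgmg" (len 8), cursors c1@2 c2@2 c3@6 c4@8, authorship 12...3.4
After op 7 (insert('g')): buffer="ggggmevggmgg" (len 12), cursors c1@4 c2@4 c3@9 c4@12, authorship 1212...33.44

Answer: 4 4 9 12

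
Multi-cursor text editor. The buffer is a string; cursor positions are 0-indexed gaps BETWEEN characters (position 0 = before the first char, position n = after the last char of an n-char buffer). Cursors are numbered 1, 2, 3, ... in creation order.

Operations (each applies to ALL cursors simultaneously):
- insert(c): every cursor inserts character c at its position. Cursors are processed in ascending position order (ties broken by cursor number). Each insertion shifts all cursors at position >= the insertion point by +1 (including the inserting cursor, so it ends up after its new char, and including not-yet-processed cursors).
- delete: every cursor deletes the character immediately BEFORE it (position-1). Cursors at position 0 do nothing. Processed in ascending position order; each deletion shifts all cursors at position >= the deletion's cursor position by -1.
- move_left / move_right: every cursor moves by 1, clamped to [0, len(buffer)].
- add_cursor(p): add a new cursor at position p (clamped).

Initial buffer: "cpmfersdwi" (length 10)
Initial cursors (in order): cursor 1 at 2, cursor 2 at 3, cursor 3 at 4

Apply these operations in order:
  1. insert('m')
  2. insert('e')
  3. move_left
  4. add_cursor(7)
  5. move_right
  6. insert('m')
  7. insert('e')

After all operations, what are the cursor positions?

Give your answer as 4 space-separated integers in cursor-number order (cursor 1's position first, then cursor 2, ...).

After op 1 (insert('m')): buffer="cpmmmfmersdwi" (len 13), cursors c1@3 c2@5 c3@7, authorship ..1.2.3......
After op 2 (insert('e')): buffer="cpmemmefmeersdwi" (len 16), cursors c1@4 c2@7 c3@10, authorship ..11.22.33......
After op 3 (move_left): buffer="cpmemmefmeersdwi" (len 16), cursors c1@3 c2@6 c3@9, authorship ..11.22.33......
After op 4 (add_cursor(7)): buffer="cpmemmefmeersdwi" (len 16), cursors c1@3 c2@6 c4@7 c3@9, authorship ..11.22.33......
After op 5 (move_right): buffer="cpmemmefmeersdwi" (len 16), cursors c1@4 c2@7 c4@8 c3@10, authorship ..11.22.33......
After op 6 (insert('m')): buffer="cpmemmmemfmmemersdwi" (len 20), cursors c1@5 c2@9 c4@11 c3@14, authorship ..111.222.4333......
After op 7 (insert('e')): buffer="cpmememmemefmememeersdwi" (len 24), cursors c1@6 c2@11 c4@14 c3@18, authorship ..1111.2222.443333......

Answer: 6 11 18 14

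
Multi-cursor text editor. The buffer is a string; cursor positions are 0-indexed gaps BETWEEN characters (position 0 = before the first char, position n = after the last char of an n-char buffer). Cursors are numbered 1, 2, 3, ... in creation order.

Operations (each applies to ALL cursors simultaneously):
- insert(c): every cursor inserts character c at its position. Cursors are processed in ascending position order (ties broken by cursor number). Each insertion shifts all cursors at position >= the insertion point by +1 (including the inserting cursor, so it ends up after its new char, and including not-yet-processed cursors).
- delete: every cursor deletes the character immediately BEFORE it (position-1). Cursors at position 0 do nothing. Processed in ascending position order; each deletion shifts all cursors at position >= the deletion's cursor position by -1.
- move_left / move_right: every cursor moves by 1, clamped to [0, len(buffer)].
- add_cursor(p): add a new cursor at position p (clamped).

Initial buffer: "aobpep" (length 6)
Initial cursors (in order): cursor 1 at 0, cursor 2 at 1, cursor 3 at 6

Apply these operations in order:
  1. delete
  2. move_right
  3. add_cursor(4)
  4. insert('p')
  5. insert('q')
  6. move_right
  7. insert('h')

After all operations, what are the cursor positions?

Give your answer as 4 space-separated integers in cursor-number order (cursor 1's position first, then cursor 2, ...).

After op 1 (delete): buffer="obpe" (len 4), cursors c1@0 c2@0 c3@4, authorship ....
After op 2 (move_right): buffer="obpe" (len 4), cursors c1@1 c2@1 c3@4, authorship ....
After op 3 (add_cursor(4)): buffer="obpe" (len 4), cursors c1@1 c2@1 c3@4 c4@4, authorship ....
After op 4 (insert('p')): buffer="oppbpepp" (len 8), cursors c1@3 c2@3 c3@8 c4@8, authorship .12...34
After op 5 (insert('q')): buffer="oppqqbpeppqq" (len 12), cursors c1@5 c2@5 c3@12 c4@12, authorship .1212...3434
After op 6 (move_right): buffer="oppqqbpeppqq" (len 12), cursors c1@6 c2@6 c3@12 c4@12, authorship .1212...3434
After op 7 (insert('h')): buffer="oppqqbhhpeppqqhh" (len 16), cursors c1@8 c2@8 c3@16 c4@16, authorship .1212.12..343434

Answer: 8 8 16 16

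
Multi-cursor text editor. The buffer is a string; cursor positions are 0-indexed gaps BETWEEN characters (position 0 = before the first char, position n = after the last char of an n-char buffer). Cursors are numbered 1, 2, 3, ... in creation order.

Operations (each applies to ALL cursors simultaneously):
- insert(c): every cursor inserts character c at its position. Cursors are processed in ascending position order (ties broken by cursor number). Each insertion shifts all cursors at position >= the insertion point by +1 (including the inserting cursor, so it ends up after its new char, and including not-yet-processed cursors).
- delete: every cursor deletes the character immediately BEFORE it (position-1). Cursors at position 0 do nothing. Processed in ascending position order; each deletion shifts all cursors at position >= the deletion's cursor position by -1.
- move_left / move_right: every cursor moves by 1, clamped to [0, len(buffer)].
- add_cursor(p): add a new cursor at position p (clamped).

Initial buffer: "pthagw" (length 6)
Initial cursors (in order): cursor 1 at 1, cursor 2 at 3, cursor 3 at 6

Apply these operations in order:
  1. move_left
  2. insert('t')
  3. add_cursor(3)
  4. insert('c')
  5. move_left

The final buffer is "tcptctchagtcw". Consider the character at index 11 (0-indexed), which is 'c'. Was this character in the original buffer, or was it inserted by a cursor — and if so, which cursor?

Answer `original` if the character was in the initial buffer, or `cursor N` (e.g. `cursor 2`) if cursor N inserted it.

Answer: cursor 3

Derivation:
After op 1 (move_left): buffer="pthagw" (len 6), cursors c1@0 c2@2 c3@5, authorship ......
After op 2 (insert('t')): buffer="tptthagtw" (len 9), cursors c1@1 c2@4 c3@8, authorship 1..2...3.
After op 3 (add_cursor(3)): buffer="tptthagtw" (len 9), cursors c1@1 c4@3 c2@4 c3@8, authorship 1..2...3.
After op 4 (insert('c')): buffer="tcptctchagtcw" (len 13), cursors c1@2 c4@5 c2@7 c3@12, authorship 11..422...33.
After op 5 (move_left): buffer="tcptctchagtcw" (len 13), cursors c1@1 c4@4 c2@6 c3@11, authorship 11..422...33.
Authorship (.=original, N=cursor N): 1 1 . . 4 2 2 . . . 3 3 .
Index 11: author = 3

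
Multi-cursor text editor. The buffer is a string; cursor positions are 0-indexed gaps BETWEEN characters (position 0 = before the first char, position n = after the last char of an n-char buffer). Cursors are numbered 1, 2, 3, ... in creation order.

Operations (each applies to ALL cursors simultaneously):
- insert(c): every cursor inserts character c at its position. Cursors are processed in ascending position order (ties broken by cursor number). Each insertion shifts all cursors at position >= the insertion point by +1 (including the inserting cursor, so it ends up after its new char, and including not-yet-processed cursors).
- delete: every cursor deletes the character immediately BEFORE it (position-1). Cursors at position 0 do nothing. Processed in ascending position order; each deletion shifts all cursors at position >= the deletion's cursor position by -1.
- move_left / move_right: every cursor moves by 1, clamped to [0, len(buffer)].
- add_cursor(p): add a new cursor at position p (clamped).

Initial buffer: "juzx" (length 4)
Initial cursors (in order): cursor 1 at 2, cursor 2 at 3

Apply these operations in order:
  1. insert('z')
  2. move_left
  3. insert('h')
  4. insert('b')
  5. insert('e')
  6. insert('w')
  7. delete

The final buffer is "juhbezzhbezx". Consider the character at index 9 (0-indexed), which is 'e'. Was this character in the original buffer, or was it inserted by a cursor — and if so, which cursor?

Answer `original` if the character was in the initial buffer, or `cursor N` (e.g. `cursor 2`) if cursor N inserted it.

After op 1 (insert('z')): buffer="juzzzx" (len 6), cursors c1@3 c2@5, authorship ..1.2.
After op 2 (move_left): buffer="juzzzx" (len 6), cursors c1@2 c2@4, authorship ..1.2.
After op 3 (insert('h')): buffer="juhzzhzx" (len 8), cursors c1@3 c2@6, authorship ..11.22.
After op 4 (insert('b')): buffer="juhbzzhbzx" (len 10), cursors c1@4 c2@8, authorship ..111.222.
After op 5 (insert('e')): buffer="juhbezzhbezx" (len 12), cursors c1@5 c2@10, authorship ..1111.2222.
After op 6 (insert('w')): buffer="juhbewzzhbewzx" (len 14), cursors c1@6 c2@12, authorship ..11111.22222.
After op 7 (delete): buffer="juhbezzhbezx" (len 12), cursors c1@5 c2@10, authorship ..1111.2222.
Authorship (.=original, N=cursor N): . . 1 1 1 1 . 2 2 2 2 .
Index 9: author = 2

Answer: cursor 2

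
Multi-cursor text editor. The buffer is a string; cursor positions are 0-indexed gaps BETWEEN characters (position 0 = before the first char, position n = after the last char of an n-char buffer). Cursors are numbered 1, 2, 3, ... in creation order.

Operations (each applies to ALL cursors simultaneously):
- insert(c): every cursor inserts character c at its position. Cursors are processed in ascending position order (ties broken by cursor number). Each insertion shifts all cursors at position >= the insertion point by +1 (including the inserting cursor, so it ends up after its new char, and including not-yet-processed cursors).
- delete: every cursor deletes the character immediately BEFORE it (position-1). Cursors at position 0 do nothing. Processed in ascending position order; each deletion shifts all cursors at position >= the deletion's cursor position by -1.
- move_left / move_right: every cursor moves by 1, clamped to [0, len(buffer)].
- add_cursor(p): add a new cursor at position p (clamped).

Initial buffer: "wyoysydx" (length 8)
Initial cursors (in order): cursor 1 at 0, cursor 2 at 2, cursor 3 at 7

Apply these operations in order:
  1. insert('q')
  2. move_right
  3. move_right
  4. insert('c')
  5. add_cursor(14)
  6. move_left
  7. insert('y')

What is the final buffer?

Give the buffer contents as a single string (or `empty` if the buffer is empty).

After op 1 (insert('q')): buffer="qwyqoysydqx" (len 11), cursors c1@1 c2@4 c3@10, authorship 1..2.....3.
After op 2 (move_right): buffer="qwyqoysydqx" (len 11), cursors c1@2 c2@5 c3@11, authorship 1..2.....3.
After op 3 (move_right): buffer="qwyqoysydqx" (len 11), cursors c1@3 c2@6 c3@11, authorship 1..2.....3.
After op 4 (insert('c')): buffer="qwycqoycsydqxc" (len 14), cursors c1@4 c2@8 c3@14, authorship 1..12..2...3.3
After op 5 (add_cursor(14)): buffer="qwycqoycsydqxc" (len 14), cursors c1@4 c2@8 c3@14 c4@14, authorship 1..12..2...3.3
After op 6 (move_left): buffer="qwycqoycsydqxc" (len 14), cursors c1@3 c2@7 c3@13 c4@13, authorship 1..12..2...3.3
After op 7 (insert('y')): buffer="qwyycqoyycsydqxyyc" (len 18), cursors c1@4 c2@9 c3@17 c4@17, authorship 1..112..22...3.343

Answer: qwyycqoyycsydqxyyc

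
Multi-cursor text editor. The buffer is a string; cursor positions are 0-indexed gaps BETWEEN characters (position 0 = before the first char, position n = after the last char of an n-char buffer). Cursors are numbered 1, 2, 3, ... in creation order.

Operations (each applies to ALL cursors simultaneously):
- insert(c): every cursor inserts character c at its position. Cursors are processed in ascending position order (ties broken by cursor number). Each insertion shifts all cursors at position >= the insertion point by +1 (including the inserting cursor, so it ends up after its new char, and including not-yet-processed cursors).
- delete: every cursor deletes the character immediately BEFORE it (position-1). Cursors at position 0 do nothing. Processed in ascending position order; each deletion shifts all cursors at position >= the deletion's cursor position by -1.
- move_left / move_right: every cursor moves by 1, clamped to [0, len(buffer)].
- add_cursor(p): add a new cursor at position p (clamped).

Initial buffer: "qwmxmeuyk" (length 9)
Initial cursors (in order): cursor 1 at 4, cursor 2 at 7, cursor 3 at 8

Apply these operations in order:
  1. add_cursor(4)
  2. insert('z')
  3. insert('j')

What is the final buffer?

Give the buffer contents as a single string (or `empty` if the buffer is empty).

Answer: qwmxzzjjmeuzjyzjk

Derivation:
After op 1 (add_cursor(4)): buffer="qwmxmeuyk" (len 9), cursors c1@4 c4@4 c2@7 c3@8, authorship .........
After op 2 (insert('z')): buffer="qwmxzzmeuzyzk" (len 13), cursors c1@6 c4@6 c2@10 c3@12, authorship ....14...2.3.
After op 3 (insert('j')): buffer="qwmxzzjjmeuzjyzjk" (len 17), cursors c1@8 c4@8 c2@13 c3@16, authorship ....1414...22.33.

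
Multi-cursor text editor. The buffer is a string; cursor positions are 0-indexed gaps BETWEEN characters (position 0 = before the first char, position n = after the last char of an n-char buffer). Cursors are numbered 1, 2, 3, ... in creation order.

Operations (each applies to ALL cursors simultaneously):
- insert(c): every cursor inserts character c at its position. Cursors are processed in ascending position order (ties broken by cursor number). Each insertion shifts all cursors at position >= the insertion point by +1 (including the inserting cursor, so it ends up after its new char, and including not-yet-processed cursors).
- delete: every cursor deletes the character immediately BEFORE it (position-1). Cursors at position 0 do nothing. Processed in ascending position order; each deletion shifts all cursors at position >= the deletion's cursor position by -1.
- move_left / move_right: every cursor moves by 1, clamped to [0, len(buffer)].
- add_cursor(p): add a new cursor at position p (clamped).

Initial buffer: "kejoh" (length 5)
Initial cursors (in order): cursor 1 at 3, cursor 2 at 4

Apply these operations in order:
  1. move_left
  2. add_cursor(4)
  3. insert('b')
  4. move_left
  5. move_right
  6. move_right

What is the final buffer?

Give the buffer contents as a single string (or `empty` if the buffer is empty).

After op 1 (move_left): buffer="kejoh" (len 5), cursors c1@2 c2@3, authorship .....
After op 2 (add_cursor(4)): buffer="kejoh" (len 5), cursors c1@2 c2@3 c3@4, authorship .....
After op 3 (insert('b')): buffer="kebjbobh" (len 8), cursors c1@3 c2@5 c3@7, authorship ..1.2.3.
After op 4 (move_left): buffer="kebjbobh" (len 8), cursors c1@2 c2@4 c3@6, authorship ..1.2.3.
After op 5 (move_right): buffer="kebjbobh" (len 8), cursors c1@3 c2@5 c3@7, authorship ..1.2.3.
After op 6 (move_right): buffer="kebjbobh" (len 8), cursors c1@4 c2@6 c3@8, authorship ..1.2.3.

Answer: kebjbobh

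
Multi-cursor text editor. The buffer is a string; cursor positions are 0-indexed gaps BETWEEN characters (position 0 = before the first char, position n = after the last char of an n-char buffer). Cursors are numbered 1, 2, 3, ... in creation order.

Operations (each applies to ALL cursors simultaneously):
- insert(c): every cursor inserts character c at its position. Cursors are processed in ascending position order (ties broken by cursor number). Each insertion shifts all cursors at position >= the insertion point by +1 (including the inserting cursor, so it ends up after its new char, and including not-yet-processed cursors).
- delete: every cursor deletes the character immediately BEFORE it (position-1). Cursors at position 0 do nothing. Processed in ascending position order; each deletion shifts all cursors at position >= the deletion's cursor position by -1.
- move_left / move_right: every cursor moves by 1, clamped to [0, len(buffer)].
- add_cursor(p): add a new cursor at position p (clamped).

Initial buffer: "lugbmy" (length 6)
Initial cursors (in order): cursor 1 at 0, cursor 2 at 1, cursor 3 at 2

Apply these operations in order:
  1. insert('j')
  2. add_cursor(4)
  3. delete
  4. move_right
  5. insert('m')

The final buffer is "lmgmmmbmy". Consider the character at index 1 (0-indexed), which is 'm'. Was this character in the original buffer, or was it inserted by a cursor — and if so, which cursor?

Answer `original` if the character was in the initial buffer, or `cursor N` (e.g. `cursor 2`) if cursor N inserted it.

Answer: cursor 1

Derivation:
After op 1 (insert('j')): buffer="jljujgbmy" (len 9), cursors c1@1 c2@3 c3@5, authorship 1.2.3....
After op 2 (add_cursor(4)): buffer="jljujgbmy" (len 9), cursors c1@1 c2@3 c4@4 c3@5, authorship 1.2.3....
After op 3 (delete): buffer="lgbmy" (len 5), cursors c1@0 c2@1 c3@1 c4@1, authorship .....
After op 4 (move_right): buffer="lgbmy" (len 5), cursors c1@1 c2@2 c3@2 c4@2, authorship .....
After op 5 (insert('m')): buffer="lmgmmmbmy" (len 9), cursors c1@2 c2@6 c3@6 c4@6, authorship .1.234...
Authorship (.=original, N=cursor N): . 1 . 2 3 4 . . .
Index 1: author = 1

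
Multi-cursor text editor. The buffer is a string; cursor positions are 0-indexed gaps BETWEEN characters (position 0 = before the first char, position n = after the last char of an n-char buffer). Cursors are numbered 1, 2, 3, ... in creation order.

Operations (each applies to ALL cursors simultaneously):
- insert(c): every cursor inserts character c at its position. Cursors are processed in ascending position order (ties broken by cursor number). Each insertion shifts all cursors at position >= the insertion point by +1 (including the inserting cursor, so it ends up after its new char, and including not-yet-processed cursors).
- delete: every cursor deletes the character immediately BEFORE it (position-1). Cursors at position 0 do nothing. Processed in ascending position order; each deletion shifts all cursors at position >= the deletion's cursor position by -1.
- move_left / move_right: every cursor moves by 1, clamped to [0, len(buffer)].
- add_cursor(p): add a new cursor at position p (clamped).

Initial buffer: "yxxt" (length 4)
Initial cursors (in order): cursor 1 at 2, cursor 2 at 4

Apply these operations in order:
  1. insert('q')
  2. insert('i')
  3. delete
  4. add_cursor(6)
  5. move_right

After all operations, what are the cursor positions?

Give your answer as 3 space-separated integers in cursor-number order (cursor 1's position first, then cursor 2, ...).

After op 1 (insert('q')): buffer="yxqxtq" (len 6), cursors c1@3 c2@6, authorship ..1..2
After op 2 (insert('i')): buffer="yxqixtqi" (len 8), cursors c1@4 c2@8, authorship ..11..22
After op 3 (delete): buffer="yxqxtq" (len 6), cursors c1@3 c2@6, authorship ..1..2
After op 4 (add_cursor(6)): buffer="yxqxtq" (len 6), cursors c1@3 c2@6 c3@6, authorship ..1..2
After op 5 (move_right): buffer="yxqxtq" (len 6), cursors c1@4 c2@6 c3@6, authorship ..1..2

Answer: 4 6 6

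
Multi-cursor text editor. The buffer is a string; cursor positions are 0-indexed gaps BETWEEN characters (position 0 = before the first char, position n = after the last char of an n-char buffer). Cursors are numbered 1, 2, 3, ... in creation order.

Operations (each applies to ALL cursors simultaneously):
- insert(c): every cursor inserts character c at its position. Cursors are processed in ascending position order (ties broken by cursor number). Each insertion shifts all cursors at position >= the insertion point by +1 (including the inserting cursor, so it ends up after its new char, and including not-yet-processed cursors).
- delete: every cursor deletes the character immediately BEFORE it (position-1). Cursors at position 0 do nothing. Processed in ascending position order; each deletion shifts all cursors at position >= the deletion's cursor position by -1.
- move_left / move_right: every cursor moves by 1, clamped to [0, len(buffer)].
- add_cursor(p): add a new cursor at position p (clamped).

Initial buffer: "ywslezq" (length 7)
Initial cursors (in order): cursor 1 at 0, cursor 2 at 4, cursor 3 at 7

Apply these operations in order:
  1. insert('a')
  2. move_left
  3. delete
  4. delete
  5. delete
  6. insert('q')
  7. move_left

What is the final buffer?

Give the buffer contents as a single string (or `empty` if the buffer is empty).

After op 1 (insert('a')): buffer="aywslaezqa" (len 10), cursors c1@1 c2@6 c3@10, authorship 1....2...3
After op 2 (move_left): buffer="aywslaezqa" (len 10), cursors c1@0 c2@5 c3@9, authorship 1....2...3
After op 3 (delete): buffer="aywsaeza" (len 8), cursors c1@0 c2@4 c3@7, authorship 1...2..3
After op 4 (delete): buffer="aywaea" (len 6), cursors c1@0 c2@3 c3@5, authorship 1..2.3
After op 5 (delete): buffer="ayaa" (len 4), cursors c1@0 c2@2 c3@3, authorship 1.23
After op 6 (insert('q')): buffer="qayqaqa" (len 7), cursors c1@1 c2@4 c3@6, authorship 11.2233
After op 7 (move_left): buffer="qayqaqa" (len 7), cursors c1@0 c2@3 c3@5, authorship 11.2233

Answer: qayqaqa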